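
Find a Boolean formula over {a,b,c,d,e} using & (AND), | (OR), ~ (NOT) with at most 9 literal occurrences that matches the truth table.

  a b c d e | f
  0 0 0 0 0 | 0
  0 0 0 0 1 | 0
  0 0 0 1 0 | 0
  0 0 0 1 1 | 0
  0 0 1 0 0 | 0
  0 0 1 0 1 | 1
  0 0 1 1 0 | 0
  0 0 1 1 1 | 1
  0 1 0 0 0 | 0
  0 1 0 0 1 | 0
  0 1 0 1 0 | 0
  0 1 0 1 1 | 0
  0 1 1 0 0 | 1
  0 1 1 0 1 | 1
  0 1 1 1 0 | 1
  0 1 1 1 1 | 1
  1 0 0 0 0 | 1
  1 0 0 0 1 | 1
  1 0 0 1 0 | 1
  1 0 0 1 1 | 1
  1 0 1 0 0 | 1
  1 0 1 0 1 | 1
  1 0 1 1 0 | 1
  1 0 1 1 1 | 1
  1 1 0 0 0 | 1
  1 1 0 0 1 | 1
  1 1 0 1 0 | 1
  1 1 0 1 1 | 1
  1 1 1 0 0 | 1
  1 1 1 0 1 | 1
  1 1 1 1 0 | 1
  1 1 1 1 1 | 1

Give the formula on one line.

(a | ((e | ((a | b) & c)) & (~e | c)))

  (a | b) = 00000000111111111111111111111111
  ((a | b) & c) = 00000000000011110000111100001111
  (e | ((a | b) & c)) = 01010101010111110101111101011111
  ~e = 10101010101010101010101010101010
  (~e | c) = 10101111101011111010111110101111
  ((e | ((a | b) & c)) & (~e | c)) = 00000101000011110000111100001111
  (a | ((e | ((a | b) & c)) & (~e | c))) = 00000101000011111111111111111111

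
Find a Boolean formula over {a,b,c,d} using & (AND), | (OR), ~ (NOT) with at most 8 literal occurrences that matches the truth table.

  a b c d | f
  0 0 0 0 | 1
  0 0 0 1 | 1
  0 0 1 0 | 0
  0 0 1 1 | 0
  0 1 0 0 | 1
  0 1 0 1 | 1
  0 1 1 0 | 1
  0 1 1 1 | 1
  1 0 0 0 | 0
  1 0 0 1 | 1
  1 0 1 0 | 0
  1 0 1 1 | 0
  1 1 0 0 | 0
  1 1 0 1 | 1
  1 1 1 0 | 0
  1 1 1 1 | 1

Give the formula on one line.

  ~c = 1100110011001100
  (b | ~c) = 1100111111001111
  (d & (b | ~c)) = 0100010101000101
  ~a = 1111111100000000
  ~d = 1010101010101010
  (b & ~d) = 0000101000001010
  (~a & (b & ~d)) = 0000101000000000
  (~c & ~a) = 1100110000000000
  ((~a & (b & ~d)) | (~c & ~a)) = 1100111000000000
  ((d & (b | ~c)) | ((~a & (b & ~d)) | (~c & ~a))) = 1100111101000101

((d & (b | ~c)) | ((~a & (b & ~d)) | (~c & ~a)))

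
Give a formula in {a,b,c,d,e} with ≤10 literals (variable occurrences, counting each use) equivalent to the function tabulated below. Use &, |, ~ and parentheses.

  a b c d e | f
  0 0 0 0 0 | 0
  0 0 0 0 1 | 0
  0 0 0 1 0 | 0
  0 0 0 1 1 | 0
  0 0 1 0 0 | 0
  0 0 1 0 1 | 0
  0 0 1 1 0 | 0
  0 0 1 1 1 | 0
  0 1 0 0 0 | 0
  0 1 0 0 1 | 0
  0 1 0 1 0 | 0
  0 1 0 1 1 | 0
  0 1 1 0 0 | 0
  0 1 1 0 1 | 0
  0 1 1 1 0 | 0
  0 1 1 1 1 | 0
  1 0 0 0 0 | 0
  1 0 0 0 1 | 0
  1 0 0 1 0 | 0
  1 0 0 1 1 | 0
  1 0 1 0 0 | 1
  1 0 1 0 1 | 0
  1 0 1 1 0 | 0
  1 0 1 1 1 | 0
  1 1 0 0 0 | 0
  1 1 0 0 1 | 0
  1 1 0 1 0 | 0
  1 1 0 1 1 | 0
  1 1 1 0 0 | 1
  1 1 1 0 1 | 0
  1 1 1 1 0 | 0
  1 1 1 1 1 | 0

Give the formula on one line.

(((a & ~d) & ((~e & a) | d)) & ((a & c) | ~a))

  ~d = 11001100110011001100110011001100
  (a & ~d) = 00000000000000001100110011001100
  ~e = 10101010101010101010101010101010
  (~e & a) = 00000000000000001010101010101010
  ((~e & a) | d) = 00110011001100111011101110111011
  ((a & ~d) & ((~e & a) | d)) = 00000000000000001000100010001000
  (a & c) = 00000000000000000000111100001111
  ~a = 11111111111111110000000000000000
  ((a & c) | ~a) = 11111111111111110000111100001111
  (((a & ~d) & ((~e & a) | d)) & ((a & c) | ~a)) = 00000000000000000000100000001000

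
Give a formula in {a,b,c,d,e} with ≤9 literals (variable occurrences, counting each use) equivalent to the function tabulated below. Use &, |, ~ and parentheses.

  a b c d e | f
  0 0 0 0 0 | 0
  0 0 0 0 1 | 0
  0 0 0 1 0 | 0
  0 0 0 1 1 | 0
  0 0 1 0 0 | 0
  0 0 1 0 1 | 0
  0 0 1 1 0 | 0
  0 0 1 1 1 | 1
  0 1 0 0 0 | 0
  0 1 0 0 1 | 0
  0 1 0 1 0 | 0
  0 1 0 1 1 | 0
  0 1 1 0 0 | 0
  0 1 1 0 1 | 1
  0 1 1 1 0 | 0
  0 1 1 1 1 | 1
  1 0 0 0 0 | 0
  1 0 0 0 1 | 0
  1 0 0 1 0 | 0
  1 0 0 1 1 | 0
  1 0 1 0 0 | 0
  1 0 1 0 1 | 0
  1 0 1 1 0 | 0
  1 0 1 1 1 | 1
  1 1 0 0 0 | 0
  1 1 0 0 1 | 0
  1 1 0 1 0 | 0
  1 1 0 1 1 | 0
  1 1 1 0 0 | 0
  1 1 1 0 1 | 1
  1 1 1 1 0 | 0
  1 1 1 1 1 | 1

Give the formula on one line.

((d | b) & (e & ((~b & (b | ~d)) | (c & (~c | e)))))

  (d | b) = 00110011111111110011001111111111
  ~b = 11111111000000001111111100000000
  ~d = 11001100110011001100110011001100
  (b | ~d) = 11001100111111111100110011111111
  (~b & (b | ~d)) = 11001100000000001100110000000000
  ~c = 11110000111100001111000011110000
  (~c | e) = 11110101111101011111010111110101
  (c & (~c | e)) = 00000101000001010000010100000101
  ((~b & (b | ~d)) | (c & (~c | e))) = 11001101000001011100110100000101
  (e & ((~b & (b | ~d)) | (c & (~c | e)))) = 01000101000001010100010100000101
  ((d | b) & (e & ((~b & (b | ~d)) | (c & (~c | e))))) = 00000001000001010000000100000101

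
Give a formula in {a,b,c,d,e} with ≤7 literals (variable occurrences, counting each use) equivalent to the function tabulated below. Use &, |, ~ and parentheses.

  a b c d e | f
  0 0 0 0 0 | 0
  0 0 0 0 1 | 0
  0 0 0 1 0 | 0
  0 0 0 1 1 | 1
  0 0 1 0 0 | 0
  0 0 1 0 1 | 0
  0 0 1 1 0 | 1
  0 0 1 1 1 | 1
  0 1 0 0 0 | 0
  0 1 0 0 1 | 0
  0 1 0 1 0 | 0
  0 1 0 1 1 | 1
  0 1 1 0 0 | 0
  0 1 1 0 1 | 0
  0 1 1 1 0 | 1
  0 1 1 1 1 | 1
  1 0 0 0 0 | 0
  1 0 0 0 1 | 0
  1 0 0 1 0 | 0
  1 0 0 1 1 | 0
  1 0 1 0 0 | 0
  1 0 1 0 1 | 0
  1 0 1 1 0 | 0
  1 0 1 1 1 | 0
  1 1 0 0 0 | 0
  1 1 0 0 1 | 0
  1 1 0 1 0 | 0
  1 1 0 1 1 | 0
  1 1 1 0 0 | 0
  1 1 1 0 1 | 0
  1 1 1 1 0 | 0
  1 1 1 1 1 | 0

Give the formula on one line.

((~a & d) & ((e | a) | c))

  ~a = 11111111111111110000000000000000
  (~a & d) = 00110011001100110000000000000000
  (e | a) = 01010101010101011111111111111111
  ((e | a) | c) = 01011111010111111111111111111111
  ((~a & d) & ((e | a) | c)) = 00010011000100110000000000000000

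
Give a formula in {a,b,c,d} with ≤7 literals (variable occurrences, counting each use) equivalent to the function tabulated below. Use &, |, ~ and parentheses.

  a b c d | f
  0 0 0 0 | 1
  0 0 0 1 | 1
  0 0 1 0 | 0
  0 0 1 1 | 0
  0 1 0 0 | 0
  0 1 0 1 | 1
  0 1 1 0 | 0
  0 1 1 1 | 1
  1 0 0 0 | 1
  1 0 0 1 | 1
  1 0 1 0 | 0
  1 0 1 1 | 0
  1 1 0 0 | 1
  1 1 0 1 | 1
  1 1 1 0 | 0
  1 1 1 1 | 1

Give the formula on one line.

((~c | (d & b)) & ((d | ~b) | a))

  ~c = 1100110011001100
  (d & b) = 0000010100000101
  (~c | (d & b)) = 1100110111001101
  ~b = 1111000011110000
  (d | ~b) = 1111010111110101
  ((d | ~b) | a) = 1111010111111111
  ((~c | (d & b)) & ((d | ~b) | a)) = 1100010111001101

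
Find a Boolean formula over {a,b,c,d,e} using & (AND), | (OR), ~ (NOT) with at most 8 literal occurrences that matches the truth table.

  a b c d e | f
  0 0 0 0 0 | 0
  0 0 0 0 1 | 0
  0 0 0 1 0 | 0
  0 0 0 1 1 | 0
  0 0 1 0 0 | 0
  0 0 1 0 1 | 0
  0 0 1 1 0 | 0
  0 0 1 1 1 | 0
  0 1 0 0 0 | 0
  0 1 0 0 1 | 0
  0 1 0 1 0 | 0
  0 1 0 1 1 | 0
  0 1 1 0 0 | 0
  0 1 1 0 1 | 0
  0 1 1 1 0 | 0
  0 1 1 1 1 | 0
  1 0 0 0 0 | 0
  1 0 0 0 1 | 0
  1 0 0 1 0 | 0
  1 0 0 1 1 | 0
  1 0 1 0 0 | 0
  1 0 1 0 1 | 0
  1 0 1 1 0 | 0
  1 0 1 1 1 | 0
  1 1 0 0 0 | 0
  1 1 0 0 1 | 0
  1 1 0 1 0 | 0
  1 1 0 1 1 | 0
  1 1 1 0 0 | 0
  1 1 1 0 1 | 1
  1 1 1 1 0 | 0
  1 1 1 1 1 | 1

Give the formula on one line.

(((e & b) & (a | ((e & (a | ~d)) & ~b))) & c)

  (e & b) = 00000000010101010000000001010101
  ~d = 11001100110011001100110011001100
  (a | ~d) = 11001100110011001111111111111111
  (e & (a | ~d)) = 01000100010001000101010101010101
  ~b = 11111111000000001111111100000000
  ((e & (a | ~d)) & ~b) = 01000100000000000101010100000000
  (a | ((e & (a | ~d)) & ~b)) = 01000100000000001111111111111111
  ((e & b) & (a | ((e & (a | ~d)) & ~b))) = 00000000000000000000000001010101
  (((e & b) & (a | ((e & (a | ~d)) & ~b))) & c) = 00000000000000000000000000000101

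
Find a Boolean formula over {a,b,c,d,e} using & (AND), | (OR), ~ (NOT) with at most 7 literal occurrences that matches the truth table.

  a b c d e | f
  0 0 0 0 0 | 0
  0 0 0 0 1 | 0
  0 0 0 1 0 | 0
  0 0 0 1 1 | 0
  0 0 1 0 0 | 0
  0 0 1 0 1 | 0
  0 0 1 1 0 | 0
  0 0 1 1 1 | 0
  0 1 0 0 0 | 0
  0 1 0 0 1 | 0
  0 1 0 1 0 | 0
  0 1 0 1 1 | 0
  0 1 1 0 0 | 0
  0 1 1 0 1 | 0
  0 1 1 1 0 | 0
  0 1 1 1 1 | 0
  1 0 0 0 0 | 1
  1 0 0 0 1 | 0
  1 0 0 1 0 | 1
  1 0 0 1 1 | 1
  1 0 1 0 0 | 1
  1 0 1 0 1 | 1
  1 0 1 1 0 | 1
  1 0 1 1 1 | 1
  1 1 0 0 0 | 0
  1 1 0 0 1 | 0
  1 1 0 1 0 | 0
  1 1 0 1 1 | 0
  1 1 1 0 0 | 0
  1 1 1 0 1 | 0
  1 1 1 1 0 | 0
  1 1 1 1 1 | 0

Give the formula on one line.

((a & ~b) & (~e | (~b & (d | c))))

  ~b = 11111111000000001111111100000000
  (a & ~b) = 00000000000000001111111100000000
  ~e = 10101010101010101010101010101010
  (d | c) = 00111111001111110011111100111111
  (~b & (d | c)) = 00111111000000000011111100000000
  (~e | (~b & (d | c))) = 10111111101010101011111110101010
  ((a & ~b) & (~e | (~b & (d | c)))) = 00000000000000001011111100000000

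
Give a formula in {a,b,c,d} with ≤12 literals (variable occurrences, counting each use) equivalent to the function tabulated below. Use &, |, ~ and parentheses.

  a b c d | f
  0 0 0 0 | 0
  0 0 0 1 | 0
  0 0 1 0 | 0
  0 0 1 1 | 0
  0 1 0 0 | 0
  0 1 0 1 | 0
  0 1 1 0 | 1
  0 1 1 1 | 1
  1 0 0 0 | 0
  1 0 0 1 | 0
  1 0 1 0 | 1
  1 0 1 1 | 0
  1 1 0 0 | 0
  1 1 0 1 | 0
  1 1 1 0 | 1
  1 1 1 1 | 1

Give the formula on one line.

  ~d = 1010101010101010
  (~d & b) = 0000101000001010
  (~d & c) = 0010001000100010
  ((~d & b) | (~d & c)) = 0010101000101010
  (b | ((~d & b) | (~d & c))) = 0010111100101111
  ~b = 1111000011110000
  (~b & a) = 0000000011110000
  ((~b & a) | b) = 0000111111111111
  ((b | ((~d & b) | (~d & c))) & ((~b & a) | b)) = 0000111100101111
  (((b | ((~d & b) | (~d & c))) & ((~b & a) | b)) & c) = 0000001100100011

(((b | ((~d & b) | (~d & c))) & ((~b & a) | b)) & c)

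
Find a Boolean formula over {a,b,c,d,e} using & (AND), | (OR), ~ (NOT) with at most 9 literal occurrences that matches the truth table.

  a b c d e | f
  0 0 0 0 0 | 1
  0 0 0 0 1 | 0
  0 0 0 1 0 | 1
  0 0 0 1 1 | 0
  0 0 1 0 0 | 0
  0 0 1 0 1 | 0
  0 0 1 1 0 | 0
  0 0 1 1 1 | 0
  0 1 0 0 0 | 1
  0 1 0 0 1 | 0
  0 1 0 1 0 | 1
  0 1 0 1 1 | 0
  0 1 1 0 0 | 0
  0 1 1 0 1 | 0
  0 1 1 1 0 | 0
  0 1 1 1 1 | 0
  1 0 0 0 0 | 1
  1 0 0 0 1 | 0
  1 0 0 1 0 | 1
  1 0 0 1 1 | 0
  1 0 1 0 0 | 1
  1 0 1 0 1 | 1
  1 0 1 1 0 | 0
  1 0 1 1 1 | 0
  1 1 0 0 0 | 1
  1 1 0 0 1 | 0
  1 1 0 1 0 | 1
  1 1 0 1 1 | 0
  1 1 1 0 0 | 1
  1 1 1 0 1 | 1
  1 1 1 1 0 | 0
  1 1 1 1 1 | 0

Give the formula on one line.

(((a & c) & (~d | (~b & ~a))) | (~c & ~e))

  (a & c) = 00000000000000000000111100001111
  ~d = 11001100110011001100110011001100
  ~b = 11111111000000001111111100000000
  ~a = 11111111111111110000000000000000
  (~b & ~a) = 11111111000000000000000000000000
  (~d | (~b & ~a)) = 11111111110011001100110011001100
  ((a & c) & (~d | (~b & ~a))) = 00000000000000000000110000001100
  ~c = 11110000111100001111000011110000
  ~e = 10101010101010101010101010101010
  (~c & ~e) = 10100000101000001010000010100000
  (((a & c) & (~d | (~b & ~a))) | (~c & ~e)) = 10100000101000001010110010101100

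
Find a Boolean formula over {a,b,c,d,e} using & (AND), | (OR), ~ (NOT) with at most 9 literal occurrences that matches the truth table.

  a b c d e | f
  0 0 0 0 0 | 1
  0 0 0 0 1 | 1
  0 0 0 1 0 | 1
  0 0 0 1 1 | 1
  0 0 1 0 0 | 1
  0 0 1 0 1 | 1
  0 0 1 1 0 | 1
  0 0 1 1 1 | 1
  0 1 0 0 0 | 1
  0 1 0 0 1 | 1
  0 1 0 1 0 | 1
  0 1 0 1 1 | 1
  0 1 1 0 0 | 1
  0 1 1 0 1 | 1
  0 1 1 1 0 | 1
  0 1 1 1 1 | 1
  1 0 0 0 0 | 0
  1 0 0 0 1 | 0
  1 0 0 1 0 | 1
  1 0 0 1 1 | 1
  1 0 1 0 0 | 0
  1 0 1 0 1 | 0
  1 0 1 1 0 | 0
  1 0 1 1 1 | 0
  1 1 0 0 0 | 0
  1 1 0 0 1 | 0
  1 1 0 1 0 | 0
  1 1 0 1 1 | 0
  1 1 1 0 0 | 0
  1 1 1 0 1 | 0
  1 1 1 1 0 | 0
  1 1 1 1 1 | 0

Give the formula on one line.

(~a | (~b & ((d & ~c) & (~a | ~b))))

  ~a = 11111111111111110000000000000000
  ~b = 11111111000000001111111100000000
  ~c = 11110000111100001111000011110000
  (d & ~c) = 00110000001100000011000000110000
  (~a | ~b) = 11111111111111111111111100000000
  ((d & ~c) & (~a | ~b)) = 00110000001100000011000000000000
  (~b & ((d & ~c) & (~a | ~b))) = 00110000000000000011000000000000
  (~a | (~b & ((d & ~c) & (~a | ~b)))) = 11111111111111110011000000000000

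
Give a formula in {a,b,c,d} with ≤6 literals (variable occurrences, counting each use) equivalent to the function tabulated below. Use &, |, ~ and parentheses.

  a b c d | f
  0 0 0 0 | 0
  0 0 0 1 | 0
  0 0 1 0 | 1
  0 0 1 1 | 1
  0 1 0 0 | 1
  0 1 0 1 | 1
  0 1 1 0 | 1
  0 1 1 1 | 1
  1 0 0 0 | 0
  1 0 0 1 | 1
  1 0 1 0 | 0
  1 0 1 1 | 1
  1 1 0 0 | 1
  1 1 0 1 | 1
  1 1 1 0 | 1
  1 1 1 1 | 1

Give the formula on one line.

((~a & c) | ((a & d) | b))

  ~a = 1111111100000000
  (~a & c) = 0011001100000000
  (a & d) = 0000000001010101
  ((a & d) | b) = 0000111101011111
  ((~a & c) | ((a & d) | b)) = 0011111101011111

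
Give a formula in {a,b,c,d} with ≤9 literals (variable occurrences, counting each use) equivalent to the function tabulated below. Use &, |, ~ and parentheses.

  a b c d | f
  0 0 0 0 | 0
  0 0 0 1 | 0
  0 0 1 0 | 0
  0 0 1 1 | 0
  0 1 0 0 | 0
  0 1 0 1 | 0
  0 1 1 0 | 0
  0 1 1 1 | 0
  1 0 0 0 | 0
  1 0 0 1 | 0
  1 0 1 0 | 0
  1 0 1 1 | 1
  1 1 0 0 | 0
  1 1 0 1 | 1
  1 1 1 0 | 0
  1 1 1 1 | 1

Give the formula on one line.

  ~b = 1111000011110000
  ~c = 1100110011001100
  (~b & ~c) = 1100000011000000
  ((~b & ~c) | a) = 1100000011111111
  (d & ((~b & ~c) | a)) = 0100000001010101
  (~c & b) = 0000110000001100
  (c | (~c & b)) = 0011111100111111
  ((d & ((~b & ~c) | a)) & (c | (~c & b))) = 0000000000010101

((d & ((~b & ~c) | a)) & (c | (~c & b)))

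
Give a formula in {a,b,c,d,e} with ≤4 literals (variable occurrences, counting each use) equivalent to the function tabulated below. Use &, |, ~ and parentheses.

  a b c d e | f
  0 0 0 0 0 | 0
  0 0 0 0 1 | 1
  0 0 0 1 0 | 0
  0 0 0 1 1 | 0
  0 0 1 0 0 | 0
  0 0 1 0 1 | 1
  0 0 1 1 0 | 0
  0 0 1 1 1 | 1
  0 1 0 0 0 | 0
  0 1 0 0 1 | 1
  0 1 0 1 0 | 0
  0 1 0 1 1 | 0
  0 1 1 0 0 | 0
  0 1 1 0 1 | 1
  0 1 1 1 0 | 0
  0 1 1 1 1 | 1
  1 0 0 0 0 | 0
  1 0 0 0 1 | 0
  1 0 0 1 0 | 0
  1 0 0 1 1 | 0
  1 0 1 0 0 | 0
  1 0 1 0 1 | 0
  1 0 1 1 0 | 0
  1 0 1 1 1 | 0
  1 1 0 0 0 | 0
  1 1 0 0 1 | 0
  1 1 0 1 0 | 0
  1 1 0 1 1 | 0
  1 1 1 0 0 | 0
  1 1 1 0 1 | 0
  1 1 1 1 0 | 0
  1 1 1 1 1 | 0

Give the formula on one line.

(((~d | c) & e) & ~a)

  ~d = 11001100110011001100110011001100
  (~d | c) = 11001111110011111100111111001111
  ((~d | c) & e) = 01000101010001010100010101000101
  ~a = 11111111111111110000000000000000
  (((~d | c) & e) & ~a) = 01000101010001010000000000000000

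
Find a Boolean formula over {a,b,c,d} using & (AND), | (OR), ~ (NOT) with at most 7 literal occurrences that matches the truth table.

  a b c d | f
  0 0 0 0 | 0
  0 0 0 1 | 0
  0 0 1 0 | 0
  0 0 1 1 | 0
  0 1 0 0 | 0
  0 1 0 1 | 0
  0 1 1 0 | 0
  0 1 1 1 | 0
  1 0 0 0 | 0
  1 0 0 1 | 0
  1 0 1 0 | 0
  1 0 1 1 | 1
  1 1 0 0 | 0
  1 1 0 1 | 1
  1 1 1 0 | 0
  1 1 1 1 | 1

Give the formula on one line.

((c | b) & (d & a))

  (c | b) = 0011111100111111
  (d & a) = 0000000001010101
  ((c | b) & (d & a)) = 0000000000010101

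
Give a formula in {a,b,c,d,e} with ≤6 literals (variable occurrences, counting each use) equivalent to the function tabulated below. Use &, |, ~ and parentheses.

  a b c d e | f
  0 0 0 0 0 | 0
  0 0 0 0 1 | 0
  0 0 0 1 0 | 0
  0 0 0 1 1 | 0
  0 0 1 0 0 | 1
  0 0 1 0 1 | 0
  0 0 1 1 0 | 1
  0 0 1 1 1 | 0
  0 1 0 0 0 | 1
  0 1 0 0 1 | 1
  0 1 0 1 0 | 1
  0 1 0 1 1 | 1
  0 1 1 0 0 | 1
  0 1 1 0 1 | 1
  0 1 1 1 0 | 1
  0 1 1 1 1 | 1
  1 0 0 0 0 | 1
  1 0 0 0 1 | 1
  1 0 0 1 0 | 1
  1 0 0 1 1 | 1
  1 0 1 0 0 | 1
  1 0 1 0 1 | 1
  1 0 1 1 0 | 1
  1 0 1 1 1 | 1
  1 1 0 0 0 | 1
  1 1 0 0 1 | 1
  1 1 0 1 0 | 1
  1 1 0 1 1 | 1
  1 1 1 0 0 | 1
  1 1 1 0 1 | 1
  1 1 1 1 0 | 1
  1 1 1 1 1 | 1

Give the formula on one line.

  ~e = 10101010101010101010101010101010
  (~e & c) = 00001010000010100000101000001010
  ((~e & c) | a) = 00001010000010101111111111111111
  (b | ((~e & c) | a)) = 00001010111111111111111111111111

(b | ((~e & c) | a))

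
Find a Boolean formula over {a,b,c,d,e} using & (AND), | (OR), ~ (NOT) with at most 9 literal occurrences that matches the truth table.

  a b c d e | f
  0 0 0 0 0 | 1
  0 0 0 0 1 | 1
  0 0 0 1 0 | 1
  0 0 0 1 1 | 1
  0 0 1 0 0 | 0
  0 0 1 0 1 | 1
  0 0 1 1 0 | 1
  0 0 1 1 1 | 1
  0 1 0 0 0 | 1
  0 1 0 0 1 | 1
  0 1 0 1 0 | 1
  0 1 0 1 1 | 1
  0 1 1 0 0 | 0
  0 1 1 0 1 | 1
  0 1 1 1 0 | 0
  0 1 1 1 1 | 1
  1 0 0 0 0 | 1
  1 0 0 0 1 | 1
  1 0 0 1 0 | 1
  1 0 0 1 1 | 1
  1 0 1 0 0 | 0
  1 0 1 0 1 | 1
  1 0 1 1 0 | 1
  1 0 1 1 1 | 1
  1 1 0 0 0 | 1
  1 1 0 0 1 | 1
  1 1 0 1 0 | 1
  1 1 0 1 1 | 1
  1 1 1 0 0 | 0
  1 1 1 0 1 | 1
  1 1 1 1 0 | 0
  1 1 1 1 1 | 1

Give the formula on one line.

  ~c = 11110000111100001111000011110000
  (~c | e) = 11110101111101011111010111110101
  ~e = 10101010101010101010101010101010
  (~e | ~c) = 11111010111110101111101011111010
  ((~c | e) & (~e | ~c)) = 11110000111100001111000011110000
  ~b = 11111111000000001111111100000000
  (d & c) = 00000011000000110000001100000011
  (~b & (d & c)) = 00000011000000000000001100000000
  (e | (~b & (d & c))) = 01010111010101010101011101010101
  (((~c | e) & (~e | ~c)) | (e | (~b & (d & c)))) = 11110111111101011111011111110101

(((~c | e) & (~e | ~c)) | (e | (~b & (d & c))))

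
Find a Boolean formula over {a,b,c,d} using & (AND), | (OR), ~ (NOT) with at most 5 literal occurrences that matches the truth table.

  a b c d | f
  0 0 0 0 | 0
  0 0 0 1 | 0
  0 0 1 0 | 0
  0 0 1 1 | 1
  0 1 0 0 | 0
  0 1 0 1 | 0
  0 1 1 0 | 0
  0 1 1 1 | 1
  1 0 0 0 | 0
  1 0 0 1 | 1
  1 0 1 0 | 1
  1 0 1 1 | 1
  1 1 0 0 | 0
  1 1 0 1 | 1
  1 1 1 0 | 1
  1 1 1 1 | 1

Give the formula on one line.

  (c | d) = 0111011101110111
  (a & (c | d)) = 0000000001110111
  (c & d) = 0001000100010001
  ((a & (c | d)) | (c & d)) = 0001000101110111

((a & (c | d)) | (c & d))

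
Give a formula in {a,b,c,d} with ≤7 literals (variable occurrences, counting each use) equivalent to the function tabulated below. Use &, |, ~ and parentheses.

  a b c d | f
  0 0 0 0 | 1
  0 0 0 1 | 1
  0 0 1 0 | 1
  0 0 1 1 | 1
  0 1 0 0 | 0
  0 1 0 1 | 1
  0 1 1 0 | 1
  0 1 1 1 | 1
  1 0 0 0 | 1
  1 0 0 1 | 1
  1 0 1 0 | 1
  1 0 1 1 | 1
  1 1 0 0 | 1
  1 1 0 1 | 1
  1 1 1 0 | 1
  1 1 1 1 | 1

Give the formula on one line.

(((a | d) | ((b & d) | ~b)) | (~b | c))

  (a | d) = 0101010111111111
  (b & d) = 0000010100000101
  ~b = 1111000011110000
  ((b & d) | ~b) = 1111010111110101
  ((a | d) | ((b & d) | ~b)) = 1111010111111111
  (~b | c) = 1111001111110011
  (((a | d) | ((b & d) | ~b)) | (~b | c)) = 1111011111111111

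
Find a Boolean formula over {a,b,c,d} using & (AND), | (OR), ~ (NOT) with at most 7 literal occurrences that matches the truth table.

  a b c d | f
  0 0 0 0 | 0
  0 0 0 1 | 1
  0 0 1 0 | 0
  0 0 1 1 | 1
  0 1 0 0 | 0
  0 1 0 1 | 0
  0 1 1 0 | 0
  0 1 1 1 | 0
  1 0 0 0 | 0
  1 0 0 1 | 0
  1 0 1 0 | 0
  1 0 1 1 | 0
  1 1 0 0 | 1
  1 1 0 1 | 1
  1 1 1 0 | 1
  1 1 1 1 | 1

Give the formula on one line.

  ~b = 1111000011110000
  (~b & d) = 0101000001010000
  (b | d) = 0101111101011111
  ((b | d) & a) = 0000000001011111
  ((~b & d) | ((b | d) & a)) = 0101000001011111
  ~a = 1111111100000000
  (~a | b) = 1111111100001111
  (((~b & d) | ((b | d) & a)) & (~a | b)) = 0101000000001111

(((~b & d) | ((b | d) & a)) & (~a | b))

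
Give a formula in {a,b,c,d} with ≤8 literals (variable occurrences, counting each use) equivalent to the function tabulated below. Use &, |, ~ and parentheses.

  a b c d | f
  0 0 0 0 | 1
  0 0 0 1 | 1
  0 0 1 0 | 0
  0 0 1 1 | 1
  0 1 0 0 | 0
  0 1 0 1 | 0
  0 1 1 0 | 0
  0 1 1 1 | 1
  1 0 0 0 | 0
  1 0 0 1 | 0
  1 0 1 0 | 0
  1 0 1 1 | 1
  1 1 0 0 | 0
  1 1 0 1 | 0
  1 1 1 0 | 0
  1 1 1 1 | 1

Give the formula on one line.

((~c | d) & (c | (~a & ~b)))

  ~c = 1100110011001100
  (~c | d) = 1101110111011101
  ~a = 1111111100000000
  ~b = 1111000011110000
  (~a & ~b) = 1111000000000000
  (c | (~a & ~b)) = 1111001100110011
  ((~c | d) & (c | (~a & ~b))) = 1101000100010001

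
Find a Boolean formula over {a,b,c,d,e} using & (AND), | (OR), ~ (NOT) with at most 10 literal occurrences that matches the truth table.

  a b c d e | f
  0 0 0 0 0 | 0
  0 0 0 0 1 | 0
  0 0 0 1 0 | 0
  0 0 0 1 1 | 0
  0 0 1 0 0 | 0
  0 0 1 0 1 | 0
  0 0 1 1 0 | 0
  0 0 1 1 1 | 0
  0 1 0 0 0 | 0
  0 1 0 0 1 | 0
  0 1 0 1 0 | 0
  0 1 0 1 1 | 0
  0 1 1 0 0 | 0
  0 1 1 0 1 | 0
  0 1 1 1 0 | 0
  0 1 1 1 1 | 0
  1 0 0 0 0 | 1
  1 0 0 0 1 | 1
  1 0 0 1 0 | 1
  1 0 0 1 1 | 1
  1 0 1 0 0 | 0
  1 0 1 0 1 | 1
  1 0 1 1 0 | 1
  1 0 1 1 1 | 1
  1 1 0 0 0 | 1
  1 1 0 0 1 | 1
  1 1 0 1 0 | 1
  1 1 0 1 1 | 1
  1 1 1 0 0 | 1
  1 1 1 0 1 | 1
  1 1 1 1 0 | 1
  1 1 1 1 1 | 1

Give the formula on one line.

((a & (e | ~c)) | (a & (((a & c) & b) | d)))

  ~c = 11110000111100001111000011110000
  (e | ~c) = 11110101111101011111010111110101
  (a & (e | ~c)) = 00000000000000001111010111110101
  (a & c) = 00000000000000000000111100001111
  ((a & c) & b) = 00000000000000000000000000001111
  (((a & c) & b) | d) = 00110011001100110011001100111111
  (a & (((a & c) & b) | d)) = 00000000000000000011001100111111
  ((a & (e | ~c)) | (a & (((a & c) & b) | d))) = 00000000000000001111011111111111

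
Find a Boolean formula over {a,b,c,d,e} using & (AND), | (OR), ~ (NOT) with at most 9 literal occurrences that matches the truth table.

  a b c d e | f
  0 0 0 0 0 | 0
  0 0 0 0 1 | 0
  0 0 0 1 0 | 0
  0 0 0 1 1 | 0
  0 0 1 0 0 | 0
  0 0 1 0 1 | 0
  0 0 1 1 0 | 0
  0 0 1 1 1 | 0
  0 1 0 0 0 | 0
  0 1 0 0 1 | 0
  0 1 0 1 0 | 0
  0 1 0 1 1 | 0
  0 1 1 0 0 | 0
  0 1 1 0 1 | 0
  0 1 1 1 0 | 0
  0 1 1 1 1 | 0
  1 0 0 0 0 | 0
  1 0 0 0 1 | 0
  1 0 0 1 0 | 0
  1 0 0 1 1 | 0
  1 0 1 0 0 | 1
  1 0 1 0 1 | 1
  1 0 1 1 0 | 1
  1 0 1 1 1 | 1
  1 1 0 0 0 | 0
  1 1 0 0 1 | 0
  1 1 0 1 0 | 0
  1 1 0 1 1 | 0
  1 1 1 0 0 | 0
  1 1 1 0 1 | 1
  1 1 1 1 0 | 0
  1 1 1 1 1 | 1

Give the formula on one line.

  ~a = 11111111111111110000000000000000
  ~d = 11001100110011001100110011001100
  ~b = 11111111000000001111111100000000
  (~d | ~b) = 11111111110011001111111111001100
  (~a & (~d | ~b)) = 11111111110011000000000000000000
  ((~a & (~d | ~b)) | c) = 11111111110011110000111100001111
  (~b | e) = 11111111010101011111111101010101
  (a & (~b | e)) = 00000000000000001111111101010101
  (((~a & (~d | ~b)) | c) & (a & (~b | e))) = 00000000000000000000111100000101

(((~a & (~d | ~b)) | c) & (a & (~b | e)))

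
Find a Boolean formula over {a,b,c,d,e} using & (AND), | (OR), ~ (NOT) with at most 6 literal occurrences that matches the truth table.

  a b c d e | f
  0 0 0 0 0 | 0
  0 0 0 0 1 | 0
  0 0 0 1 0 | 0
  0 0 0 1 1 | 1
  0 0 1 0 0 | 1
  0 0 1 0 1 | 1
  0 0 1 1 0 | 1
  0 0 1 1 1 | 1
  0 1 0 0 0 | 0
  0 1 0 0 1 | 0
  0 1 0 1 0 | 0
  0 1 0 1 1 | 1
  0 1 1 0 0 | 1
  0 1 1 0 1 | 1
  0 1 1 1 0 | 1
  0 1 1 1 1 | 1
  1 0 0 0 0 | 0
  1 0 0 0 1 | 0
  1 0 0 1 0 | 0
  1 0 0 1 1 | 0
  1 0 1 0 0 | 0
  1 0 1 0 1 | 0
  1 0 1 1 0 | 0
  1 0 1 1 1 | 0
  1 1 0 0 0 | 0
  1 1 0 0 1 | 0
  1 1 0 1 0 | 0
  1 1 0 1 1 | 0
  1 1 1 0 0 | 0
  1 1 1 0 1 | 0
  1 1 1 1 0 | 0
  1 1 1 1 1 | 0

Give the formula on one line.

(~a & (c | (e & d)))

  ~a = 11111111111111110000000000000000
  (e & d) = 00010001000100010001000100010001
  (c | (e & d)) = 00011111000111110001111100011111
  (~a & (c | (e & d))) = 00011111000111110000000000000000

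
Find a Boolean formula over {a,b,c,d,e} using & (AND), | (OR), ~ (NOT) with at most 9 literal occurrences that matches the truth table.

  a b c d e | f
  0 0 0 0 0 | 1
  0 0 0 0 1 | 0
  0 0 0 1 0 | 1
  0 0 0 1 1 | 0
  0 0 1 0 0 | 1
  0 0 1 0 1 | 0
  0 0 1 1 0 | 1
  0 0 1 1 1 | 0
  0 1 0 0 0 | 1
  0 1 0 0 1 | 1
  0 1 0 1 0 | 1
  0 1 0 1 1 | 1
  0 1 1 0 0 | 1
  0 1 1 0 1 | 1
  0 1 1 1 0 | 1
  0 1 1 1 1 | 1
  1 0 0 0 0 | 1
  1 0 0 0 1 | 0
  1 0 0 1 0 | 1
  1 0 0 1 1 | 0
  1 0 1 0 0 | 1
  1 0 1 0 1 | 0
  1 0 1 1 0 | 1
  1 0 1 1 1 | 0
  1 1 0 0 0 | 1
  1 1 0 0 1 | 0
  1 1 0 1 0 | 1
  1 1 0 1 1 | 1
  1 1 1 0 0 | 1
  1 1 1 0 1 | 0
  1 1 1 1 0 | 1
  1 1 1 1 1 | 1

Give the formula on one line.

  ~e = 10101010101010101010101010101010
  (~e | b) = 10101010111111111010101011111111
  ~b = 11111111000000001111111100000000
  (~b & e) = 01010101000000000101010100000000
  (~e | (~b & e)) = 11111111101010101111111110101010
  ~a = 11111111111111110000000000000000
  (~e | d) = 10111011101110111011101110111011
  (~a | (~e | d)) = 11111111111111111011101110111011
  ((~e | (~b & e)) | (~a | (~e | d))) = 11111111111111111111111110111011
  ((~e | b) & ((~e | (~b & e)) | (~a | (~e | d)))) = 10101010111111111010101010111011

((~e | b) & ((~e | (~b & e)) | (~a | (~e | d))))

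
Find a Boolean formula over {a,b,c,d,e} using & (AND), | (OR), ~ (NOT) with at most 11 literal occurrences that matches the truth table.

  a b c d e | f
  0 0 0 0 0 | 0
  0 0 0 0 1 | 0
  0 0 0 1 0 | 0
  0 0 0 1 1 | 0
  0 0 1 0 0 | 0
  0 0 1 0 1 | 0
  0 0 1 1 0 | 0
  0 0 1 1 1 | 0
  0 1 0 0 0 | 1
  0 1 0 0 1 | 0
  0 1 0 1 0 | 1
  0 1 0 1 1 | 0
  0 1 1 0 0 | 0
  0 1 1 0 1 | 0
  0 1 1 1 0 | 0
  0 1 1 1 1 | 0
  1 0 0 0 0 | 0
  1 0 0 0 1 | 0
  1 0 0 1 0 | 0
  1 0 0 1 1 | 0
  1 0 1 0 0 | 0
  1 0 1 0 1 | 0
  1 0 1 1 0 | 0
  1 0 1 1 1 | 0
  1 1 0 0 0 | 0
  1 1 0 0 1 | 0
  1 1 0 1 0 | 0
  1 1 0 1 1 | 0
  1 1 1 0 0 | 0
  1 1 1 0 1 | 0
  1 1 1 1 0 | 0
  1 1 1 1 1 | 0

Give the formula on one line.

((~e | (c | (~c & a))) & ((~a & (e | b)) & ~c))

  ~e = 10101010101010101010101010101010
  ~c = 11110000111100001111000011110000
  (~c & a) = 00000000000000001111000011110000
  (c | (~c & a)) = 00001111000011111111111111111111
  (~e | (c | (~c & a))) = 10101111101011111111111111111111
  ~a = 11111111111111110000000000000000
  (e | b) = 01010101111111110101010111111111
  (~a & (e | b)) = 01010101111111110000000000000000
  ((~a & (e | b)) & ~c) = 01010000111100000000000000000000
  ((~e | (c | (~c & a))) & ((~a & (e | b)) & ~c)) = 00000000101000000000000000000000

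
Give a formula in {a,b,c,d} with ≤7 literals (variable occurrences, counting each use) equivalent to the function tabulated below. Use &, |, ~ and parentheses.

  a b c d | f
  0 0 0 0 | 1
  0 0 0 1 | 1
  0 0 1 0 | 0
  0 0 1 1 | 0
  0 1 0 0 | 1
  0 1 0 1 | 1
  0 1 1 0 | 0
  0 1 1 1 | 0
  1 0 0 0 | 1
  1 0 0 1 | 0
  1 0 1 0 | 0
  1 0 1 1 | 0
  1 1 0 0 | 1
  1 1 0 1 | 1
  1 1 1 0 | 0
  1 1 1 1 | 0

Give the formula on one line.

((((b & d) & a) | (~d | ~a)) & ~c)

  (b & d) = 0000010100000101
  ((b & d) & a) = 0000000000000101
  ~d = 1010101010101010
  ~a = 1111111100000000
  (~d | ~a) = 1111111110101010
  (((b & d) & a) | (~d | ~a)) = 1111111110101111
  ~c = 1100110011001100
  ((((b & d) & a) | (~d | ~a)) & ~c) = 1100110010001100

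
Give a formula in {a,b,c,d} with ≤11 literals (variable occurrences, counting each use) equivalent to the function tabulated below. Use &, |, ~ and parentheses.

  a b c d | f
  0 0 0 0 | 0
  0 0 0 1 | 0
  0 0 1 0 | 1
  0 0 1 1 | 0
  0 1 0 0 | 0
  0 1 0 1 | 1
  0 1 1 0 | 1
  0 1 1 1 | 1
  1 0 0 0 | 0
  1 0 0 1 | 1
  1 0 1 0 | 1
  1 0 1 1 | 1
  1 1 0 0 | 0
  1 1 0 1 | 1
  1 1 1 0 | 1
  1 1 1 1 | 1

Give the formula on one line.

  ~d = 1010101010101010
  (~d & c) = 0010001000100010
  (d | (~d & c)) = 0111011101110111
  ~b = 1111000011110000
  ~a = 1111111100000000
  (b & ~a) = 0000111100000000
  (~d | (b & ~a)) = 1010111110101010
  (~b & (~d | (b & ~a))) = 1010000010100000
  (a | b) = 0000111111111111
  ((~b & (~d | (b & ~a))) | (a | b)) = 1010111111111111
  ((d | (~d & c)) & ((~b & (~d | (b & ~a))) | (a | b))) = 0010011101110111

((d | (~d & c)) & ((~b & (~d | (b & ~a))) | (a | b)))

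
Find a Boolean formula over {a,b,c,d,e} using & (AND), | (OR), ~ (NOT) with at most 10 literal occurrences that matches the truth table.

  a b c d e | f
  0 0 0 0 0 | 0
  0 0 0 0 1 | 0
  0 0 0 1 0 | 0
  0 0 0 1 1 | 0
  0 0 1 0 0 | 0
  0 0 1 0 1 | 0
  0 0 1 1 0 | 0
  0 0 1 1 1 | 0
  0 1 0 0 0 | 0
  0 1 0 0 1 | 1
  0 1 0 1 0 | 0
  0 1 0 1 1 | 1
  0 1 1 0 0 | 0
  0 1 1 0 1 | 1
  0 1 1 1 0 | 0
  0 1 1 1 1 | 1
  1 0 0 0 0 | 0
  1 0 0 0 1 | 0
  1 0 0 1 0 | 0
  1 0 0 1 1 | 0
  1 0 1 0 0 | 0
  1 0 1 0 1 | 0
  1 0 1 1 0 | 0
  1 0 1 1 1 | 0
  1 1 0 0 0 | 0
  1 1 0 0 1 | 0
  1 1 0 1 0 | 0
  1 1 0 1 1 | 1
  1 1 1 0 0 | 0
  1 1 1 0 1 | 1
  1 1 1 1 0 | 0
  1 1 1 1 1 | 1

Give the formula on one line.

((((a & ~b) | c) | (d | (~d & ~a))) & (e & b))

  ~b = 11111111000000001111111100000000
  (a & ~b) = 00000000000000001111111100000000
  ((a & ~b) | c) = 00001111000011111111111100001111
  ~d = 11001100110011001100110011001100
  ~a = 11111111111111110000000000000000
  (~d & ~a) = 11001100110011000000000000000000
  (d | (~d & ~a)) = 11111111111111110011001100110011
  (((a & ~b) | c) | (d | (~d & ~a))) = 11111111111111111111111100111111
  (e & b) = 00000000010101010000000001010101
  ((((a & ~b) | c) | (d | (~d & ~a))) & (e & b)) = 00000000010101010000000000010101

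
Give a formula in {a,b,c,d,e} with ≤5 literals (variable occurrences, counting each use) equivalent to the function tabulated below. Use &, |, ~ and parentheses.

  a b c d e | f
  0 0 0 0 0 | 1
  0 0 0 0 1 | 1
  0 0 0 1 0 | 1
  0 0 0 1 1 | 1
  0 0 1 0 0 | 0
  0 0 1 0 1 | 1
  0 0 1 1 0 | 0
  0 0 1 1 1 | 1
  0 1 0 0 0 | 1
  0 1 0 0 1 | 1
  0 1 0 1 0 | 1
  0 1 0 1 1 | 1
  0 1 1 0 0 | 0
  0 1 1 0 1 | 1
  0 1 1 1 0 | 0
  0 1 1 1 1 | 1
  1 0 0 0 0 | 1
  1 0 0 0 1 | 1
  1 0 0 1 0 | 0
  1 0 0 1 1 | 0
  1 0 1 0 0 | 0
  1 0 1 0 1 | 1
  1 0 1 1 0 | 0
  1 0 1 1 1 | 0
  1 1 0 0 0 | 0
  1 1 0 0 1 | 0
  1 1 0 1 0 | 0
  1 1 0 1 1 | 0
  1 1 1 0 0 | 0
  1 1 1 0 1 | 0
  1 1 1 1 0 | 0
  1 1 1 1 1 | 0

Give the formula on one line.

((~c | e) & (~a | (~b & ~d)))

  ~c = 11110000111100001111000011110000
  (~c | e) = 11110101111101011111010111110101
  ~a = 11111111111111110000000000000000
  ~b = 11111111000000001111111100000000
  ~d = 11001100110011001100110011001100
  (~b & ~d) = 11001100000000001100110000000000
  (~a | (~b & ~d)) = 11111111111111111100110000000000
  ((~c | e) & (~a | (~b & ~d))) = 11110101111101011100010000000000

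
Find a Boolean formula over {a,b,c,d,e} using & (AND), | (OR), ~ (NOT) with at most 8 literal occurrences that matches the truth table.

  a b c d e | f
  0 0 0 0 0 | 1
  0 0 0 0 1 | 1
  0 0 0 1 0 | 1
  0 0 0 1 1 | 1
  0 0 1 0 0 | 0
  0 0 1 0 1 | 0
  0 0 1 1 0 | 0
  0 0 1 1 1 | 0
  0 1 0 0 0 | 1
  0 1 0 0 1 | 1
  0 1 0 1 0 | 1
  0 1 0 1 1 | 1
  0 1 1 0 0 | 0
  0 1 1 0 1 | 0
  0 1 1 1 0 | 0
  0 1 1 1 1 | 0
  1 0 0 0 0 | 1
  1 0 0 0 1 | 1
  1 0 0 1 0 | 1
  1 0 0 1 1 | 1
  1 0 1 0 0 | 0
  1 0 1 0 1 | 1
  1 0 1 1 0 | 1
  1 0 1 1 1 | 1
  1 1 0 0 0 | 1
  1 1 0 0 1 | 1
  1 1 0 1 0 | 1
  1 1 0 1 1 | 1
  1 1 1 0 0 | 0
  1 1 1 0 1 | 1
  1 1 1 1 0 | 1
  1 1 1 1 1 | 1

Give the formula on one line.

  ~c = 11110000111100001111000011110000
  ~a = 11111111111111110000000000000000
  (d | e) = 01110111011101110111011101110111
  (~a | (d | e)) = 11111111111111110111011101110111
  ((~a | (d | e)) & a) = 00000000000000000111011101110111
  (~c | ((~a | (d | e)) & a)) = 11110000111100001111011111110111

(~c | ((~a | (d | e)) & a))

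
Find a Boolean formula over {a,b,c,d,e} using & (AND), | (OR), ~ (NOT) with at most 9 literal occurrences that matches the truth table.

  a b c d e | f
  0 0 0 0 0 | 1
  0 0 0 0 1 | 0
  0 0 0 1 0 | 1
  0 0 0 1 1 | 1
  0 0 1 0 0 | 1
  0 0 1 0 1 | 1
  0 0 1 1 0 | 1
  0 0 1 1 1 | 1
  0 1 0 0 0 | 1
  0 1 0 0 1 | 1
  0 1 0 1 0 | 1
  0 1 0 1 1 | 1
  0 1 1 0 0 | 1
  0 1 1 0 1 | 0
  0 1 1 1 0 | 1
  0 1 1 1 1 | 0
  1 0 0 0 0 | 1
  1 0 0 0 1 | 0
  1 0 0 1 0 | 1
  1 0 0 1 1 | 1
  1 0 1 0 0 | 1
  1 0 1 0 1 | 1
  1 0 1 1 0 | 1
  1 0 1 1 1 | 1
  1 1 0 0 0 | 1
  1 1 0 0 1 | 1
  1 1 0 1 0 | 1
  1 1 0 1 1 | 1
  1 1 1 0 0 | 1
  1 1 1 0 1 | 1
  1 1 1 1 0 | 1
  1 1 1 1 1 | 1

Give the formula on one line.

(((~b | a) & (d | c)) | (~e | (b & ~c)))

  ~b = 11111111000000001111111100000000
  (~b | a) = 11111111000000001111111111111111
  (d | c) = 00111111001111110011111100111111
  ((~b | a) & (d | c)) = 00111111000000000011111100111111
  ~e = 10101010101010101010101010101010
  ~c = 11110000111100001111000011110000
  (b & ~c) = 00000000111100000000000011110000
  (~e | (b & ~c)) = 10101010111110101010101011111010
  (((~b | a) & (d | c)) | (~e | (b & ~c))) = 10111111111110101011111111111111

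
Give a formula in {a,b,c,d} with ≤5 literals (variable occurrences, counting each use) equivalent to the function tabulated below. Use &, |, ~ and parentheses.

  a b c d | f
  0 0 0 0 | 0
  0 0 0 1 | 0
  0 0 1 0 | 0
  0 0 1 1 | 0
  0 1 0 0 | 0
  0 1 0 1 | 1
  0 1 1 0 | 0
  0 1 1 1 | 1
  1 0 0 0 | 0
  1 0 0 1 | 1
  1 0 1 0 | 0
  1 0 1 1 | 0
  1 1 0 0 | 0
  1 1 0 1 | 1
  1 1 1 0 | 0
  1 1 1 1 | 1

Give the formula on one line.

((d & b) | (d & (~c & a)))

  (d & b) = 0000010100000101
  ~c = 1100110011001100
  (~c & a) = 0000000011001100
  (d & (~c & a)) = 0000000001000100
  ((d & b) | (d & (~c & a))) = 0000010101000101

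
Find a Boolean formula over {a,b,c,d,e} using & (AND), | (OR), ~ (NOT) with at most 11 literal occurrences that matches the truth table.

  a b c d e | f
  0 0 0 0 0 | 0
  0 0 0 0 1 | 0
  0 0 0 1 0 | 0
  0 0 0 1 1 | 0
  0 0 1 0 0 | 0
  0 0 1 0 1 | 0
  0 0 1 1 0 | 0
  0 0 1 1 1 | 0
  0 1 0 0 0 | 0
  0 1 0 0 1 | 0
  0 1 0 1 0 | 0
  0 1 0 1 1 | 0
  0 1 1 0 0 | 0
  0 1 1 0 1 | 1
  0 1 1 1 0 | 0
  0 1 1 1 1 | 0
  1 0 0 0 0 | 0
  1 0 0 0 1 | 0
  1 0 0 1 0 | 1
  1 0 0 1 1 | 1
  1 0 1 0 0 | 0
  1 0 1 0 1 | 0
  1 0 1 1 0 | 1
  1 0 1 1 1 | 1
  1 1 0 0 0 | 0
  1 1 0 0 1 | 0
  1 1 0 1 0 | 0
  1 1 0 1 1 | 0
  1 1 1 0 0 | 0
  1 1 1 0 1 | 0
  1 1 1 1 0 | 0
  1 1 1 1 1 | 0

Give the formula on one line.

  ~d = 11001100110011001100110011001100
  (c & ~d) = 00001100000011000000110000001100
  ((c & ~d) & b) = 00000000000011000000000000001100
  ~a = 11111111111111110000000000000000
  (e & ~a) = 01010101010101010000000000000000
  (((c & ~d) & b) & (e & ~a)) = 00000000000001000000000000000000
  ~b = 11111111000000001111111100000000
  (~b & a) = 00000000000000001111111100000000
  (d & (~b & a)) = 00000000000000000011001100000000
  ((((c & ~d) & b) & (e & ~a)) | (d & (~b & a))) = 00000000000001000011001100000000

((((c & ~d) & b) & (e & ~a)) | (d & (~b & a)))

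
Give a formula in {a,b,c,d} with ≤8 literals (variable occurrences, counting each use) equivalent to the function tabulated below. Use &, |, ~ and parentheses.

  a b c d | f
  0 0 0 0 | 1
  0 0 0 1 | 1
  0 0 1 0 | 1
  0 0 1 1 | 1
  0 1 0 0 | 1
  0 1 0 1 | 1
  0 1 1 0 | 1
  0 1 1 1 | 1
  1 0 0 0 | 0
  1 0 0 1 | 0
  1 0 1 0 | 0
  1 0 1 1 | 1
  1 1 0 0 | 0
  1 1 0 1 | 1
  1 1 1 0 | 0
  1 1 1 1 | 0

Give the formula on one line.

((~a | ((b & ~c) & d)) | ((~b & c) & d))

  ~a = 1111111100000000
  ~c = 1100110011001100
  (b & ~c) = 0000110000001100
  ((b & ~c) & d) = 0000010000000100
  (~a | ((b & ~c) & d)) = 1111111100000100
  ~b = 1111000011110000
  (~b & c) = 0011000000110000
  ((~b & c) & d) = 0001000000010000
  ((~a | ((b & ~c) & d)) | ((~b & c) & d)) = 1111111100010100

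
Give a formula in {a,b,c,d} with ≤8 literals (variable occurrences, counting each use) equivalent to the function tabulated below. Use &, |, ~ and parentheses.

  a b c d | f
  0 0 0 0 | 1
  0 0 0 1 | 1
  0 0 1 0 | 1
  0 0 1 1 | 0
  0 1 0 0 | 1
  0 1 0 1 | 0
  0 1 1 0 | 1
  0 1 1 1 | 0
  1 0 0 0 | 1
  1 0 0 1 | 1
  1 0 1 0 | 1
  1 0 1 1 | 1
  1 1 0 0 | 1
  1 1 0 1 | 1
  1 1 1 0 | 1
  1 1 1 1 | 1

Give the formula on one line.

  ~d = 1010101010101010
  (~d | a) = 1010101011111111
  ~c = 1100110011001100
  ~a = 1111111100000000
  (b & ~a) = 0000111100000000
  (~c | (b & ~a)) = 1100111111001100
  ~b = 1111000011110000
  ((~c | (b & ~a)) & ~b) = 1100000011000000
  (((~c | (b & ~a)) & ~b) & d) = 0100000001000000
  ((~d | a) | (((~c | (b & ~a)) & ~b) & d)) = 1110101011111111

((~d | a) | (((~c | (b & ~a)) & ~b) & d))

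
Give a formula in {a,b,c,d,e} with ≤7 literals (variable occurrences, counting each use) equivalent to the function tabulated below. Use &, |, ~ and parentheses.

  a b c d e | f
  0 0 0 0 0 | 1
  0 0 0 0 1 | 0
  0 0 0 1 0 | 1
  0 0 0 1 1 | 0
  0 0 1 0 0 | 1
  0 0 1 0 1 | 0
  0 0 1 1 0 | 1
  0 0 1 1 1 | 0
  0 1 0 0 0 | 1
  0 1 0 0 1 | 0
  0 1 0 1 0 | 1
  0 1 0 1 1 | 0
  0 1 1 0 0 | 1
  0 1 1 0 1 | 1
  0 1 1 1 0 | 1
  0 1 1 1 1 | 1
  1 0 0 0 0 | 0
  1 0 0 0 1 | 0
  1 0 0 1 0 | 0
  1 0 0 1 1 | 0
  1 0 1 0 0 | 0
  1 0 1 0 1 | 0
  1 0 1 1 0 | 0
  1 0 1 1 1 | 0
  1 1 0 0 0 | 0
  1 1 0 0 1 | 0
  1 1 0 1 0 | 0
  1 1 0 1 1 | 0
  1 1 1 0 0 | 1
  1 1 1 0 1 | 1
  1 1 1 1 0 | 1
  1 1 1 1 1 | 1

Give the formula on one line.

((~a & ~e) | (c & b))

  ~a = 11111111111111110000000000000000
  ~e = 10101010101010101010101010101010
  (~a & ~e) = 10101010101010100000000000000000
  (c & b) = 00000000000011110000000000001111
  ((~a & ~e) | (c & b)) = 10101010101011110000000000001111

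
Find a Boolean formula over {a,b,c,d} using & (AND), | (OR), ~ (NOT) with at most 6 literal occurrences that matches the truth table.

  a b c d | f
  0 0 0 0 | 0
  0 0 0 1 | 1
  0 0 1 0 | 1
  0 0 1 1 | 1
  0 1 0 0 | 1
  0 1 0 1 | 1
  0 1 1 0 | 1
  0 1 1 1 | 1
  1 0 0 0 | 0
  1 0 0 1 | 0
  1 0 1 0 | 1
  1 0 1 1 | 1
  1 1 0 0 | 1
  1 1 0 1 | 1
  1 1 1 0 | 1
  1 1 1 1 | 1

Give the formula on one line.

  ~a = 1111111100000000
  (d & ~a) = 0101010100000000
  (b | (d & ~a)) = 0101111100001111
  ((b | (d & ~a)) | c) = 0111111100111111

((b | (d & ~a)) | c)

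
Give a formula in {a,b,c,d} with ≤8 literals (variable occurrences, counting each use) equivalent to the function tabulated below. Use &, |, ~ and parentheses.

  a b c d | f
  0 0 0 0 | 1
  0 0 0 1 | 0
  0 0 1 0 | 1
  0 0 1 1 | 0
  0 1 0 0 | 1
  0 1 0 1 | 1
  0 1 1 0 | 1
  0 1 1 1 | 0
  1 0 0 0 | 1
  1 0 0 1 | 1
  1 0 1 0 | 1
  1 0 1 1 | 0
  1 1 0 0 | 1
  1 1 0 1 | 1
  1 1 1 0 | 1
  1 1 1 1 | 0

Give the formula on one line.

((~c & ((a & (~c | b)) | b)) | ~d)

  ~c = 1100110011001100
  (~c | b) = 1100111111001111
  (a & (~c | b)) = 0000000011001111
  ((a & (~c | b)) | b) = 0000111111001111
  (~c & ((a & (~c | b)) | b)) = 0000110011001100
  ~d = 1010101010101010
  ((~c & ((a & (~c | b)) | b)) | ~d) = 1010111011101110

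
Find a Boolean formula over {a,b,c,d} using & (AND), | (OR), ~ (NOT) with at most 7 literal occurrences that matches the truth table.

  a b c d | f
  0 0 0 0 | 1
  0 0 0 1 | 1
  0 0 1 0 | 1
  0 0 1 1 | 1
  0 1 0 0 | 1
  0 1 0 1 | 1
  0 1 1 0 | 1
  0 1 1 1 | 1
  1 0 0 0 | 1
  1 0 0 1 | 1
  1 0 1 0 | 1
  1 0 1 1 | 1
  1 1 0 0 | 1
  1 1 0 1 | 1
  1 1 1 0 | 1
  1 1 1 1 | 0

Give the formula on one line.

  ~c = 1100110011001100
  ~d = 1010101010101010
  ~a = 1111111100000000
  (~a & b) = 0000111100000000
  ~b = 1111000011110000
  ((~a & b) | ~b) = 1111111111110000
  (~d | ((~a & b) | ~b)) = 1111111111111010
  (~c | (~d | ((~a & b) | ~b))) = 1111111111111110

(~c | (~d | ((~a & b) | ~b)))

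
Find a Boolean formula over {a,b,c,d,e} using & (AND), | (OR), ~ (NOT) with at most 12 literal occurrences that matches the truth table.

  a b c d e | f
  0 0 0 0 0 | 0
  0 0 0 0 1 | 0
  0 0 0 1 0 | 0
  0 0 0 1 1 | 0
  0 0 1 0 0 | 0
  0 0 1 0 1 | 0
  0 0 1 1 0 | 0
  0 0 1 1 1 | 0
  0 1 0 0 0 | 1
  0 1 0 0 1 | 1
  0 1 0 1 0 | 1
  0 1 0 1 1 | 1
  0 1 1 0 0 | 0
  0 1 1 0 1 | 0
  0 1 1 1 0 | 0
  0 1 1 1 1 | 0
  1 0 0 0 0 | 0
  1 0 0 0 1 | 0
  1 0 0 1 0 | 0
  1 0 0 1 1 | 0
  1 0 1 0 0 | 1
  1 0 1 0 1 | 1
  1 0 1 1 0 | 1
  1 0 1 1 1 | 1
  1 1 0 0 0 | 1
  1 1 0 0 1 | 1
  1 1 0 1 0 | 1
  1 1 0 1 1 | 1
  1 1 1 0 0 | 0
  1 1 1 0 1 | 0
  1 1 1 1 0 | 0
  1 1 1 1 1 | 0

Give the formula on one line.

  (c & a) = 00000000000000000000111100001111
  ~b = 11111111000000001111111100000000
  ~a = 11111111111111110000000000000000
  (~b | ~a) = 11111111111111111111111100000000
  ~c = 11110000111100001111000011110000
  (~c & a) = 00000000000000001111000011110000
  ((~b | ~a) | (~c & a)) = 11111111111111111111111111110000
  ((c & a) & ((~b | ~a) | (~c & a))) = 00000000000000000000111100000000
  (b | c) = 00001111111111110000111111111111
  (~c & (b | c)) = 00000000111100000000000011110000
  (((c & a) & ((~b | ~a) | (~c & a))) | (~c & (b | c))) = 00000000111100000000111111110000

(((c & a) & ((~b | ~a) | (~c & a))) | (~c & (b | c)))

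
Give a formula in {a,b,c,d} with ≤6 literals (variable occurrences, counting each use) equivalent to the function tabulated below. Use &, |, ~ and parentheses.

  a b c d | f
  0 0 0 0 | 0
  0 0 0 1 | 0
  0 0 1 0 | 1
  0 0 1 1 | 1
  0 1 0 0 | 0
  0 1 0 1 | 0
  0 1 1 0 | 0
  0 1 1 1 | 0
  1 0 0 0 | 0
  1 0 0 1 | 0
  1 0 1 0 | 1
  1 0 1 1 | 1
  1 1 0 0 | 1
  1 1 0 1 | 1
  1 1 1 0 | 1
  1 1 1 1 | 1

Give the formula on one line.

  ~b = 1111000011110000
  (a | ~b) = 1111000011111111
  (c | b) = 0011111100111111
  ((a | ~b) & (c | b)) = 0011000000111111

((a | ~b) & (c | b))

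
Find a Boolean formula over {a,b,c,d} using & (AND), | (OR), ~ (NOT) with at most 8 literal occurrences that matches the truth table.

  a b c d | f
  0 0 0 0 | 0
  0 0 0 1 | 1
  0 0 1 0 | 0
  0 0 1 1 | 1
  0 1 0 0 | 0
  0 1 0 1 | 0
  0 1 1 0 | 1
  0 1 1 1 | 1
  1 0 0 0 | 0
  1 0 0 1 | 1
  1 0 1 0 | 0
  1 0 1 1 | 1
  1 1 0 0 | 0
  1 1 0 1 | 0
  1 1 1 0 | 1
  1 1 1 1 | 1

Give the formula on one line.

  ~b = 1111000011110000
  (~b & d) = 0101000001010000
  ((~b & d) | c) = 0111001101110011
  (b | d) = 0101111101011111
  (((~b & d) | c) & (b | d)) = 0101001101010011

(((~b & d) | c) & (b | d))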